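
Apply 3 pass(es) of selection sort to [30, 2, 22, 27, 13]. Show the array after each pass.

Pass 1: Select minimum 2 at index 1, swap -> [2, 30, 22, 27, 13]
Pass 2: Select minimum 13 at index 4, swap -> [2, 13, 22, 27, 30]
Pass 3: Select minimum 22 at index 2, swap -> [2, 13, 22, 27, 30]


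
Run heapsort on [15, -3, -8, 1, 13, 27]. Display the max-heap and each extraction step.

Build heap: [27, 13, 15, 1, -3, -8]
Extract 27: [15, 13, -8, 1, -3, 27]
Extract 15: [13, 1, -8, -3, 15, 27]
Extract 13: [1, -3, -8, 13, 15, 27]
Extract 1: [-3, -8, 1, 13, 15, 27]
Extract -3: [-8, -3, 1, 13, 15, 27]


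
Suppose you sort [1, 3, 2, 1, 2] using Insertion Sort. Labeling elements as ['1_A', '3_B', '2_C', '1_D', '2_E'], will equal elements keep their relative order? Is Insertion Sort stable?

Trace Insertion Sort on the labeled array (the key is the number; the letter only tracks identity):
  Insert 3_B at index 1: [1_A, 3_B, 2_C, 1_D, 2_E]
  Insert 2_C at index 1: [1_A, 2_C, 3_B, 1_D, 2_E]
  Insert 1_D at index 1: [1_A, 1_D, 2_C, 3_B, 2_E]
  Insert 2_E at index 3: [1_A, 1_D, 2_C, 2_E, 3_B]
Final order: [1_A, 1_D, 2_C, 2_E, 3_B]
Equal keys:
  value 1: originally 1_A, 1_D; after sorting 1_A, 1_D -> order preserved
  value 2: originally 2_C, 2_E; after sorting 2_C, 2_E -> order preserved
All equal keys kept their original relative order. Insertion Sort is stable: elements are shifted only while they are strictly greater than the key, so a key is inserted after any equal elements already placed.
Answer: Stable


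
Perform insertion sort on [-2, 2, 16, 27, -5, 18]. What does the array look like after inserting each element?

First element -2 is already 'sorted'
Insert 2: shifted 0 elements -> [-2, 2, 16, 27, -5, 18]
Insert 16: shifted 0 elements -> [-2, 2, 16, 27, -5, 18]
Insert 27: shifted 0 elements -> [-2, 2, 16, 27, -5, 18]
Insert -5: shifted 4 elements -> [-5, -2, 2, 16, 27, 18]
Insert 18: shifted 1 elements -> [-5, -2, 2, 16, 18, 27]


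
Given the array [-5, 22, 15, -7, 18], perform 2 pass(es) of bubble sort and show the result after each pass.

After pass 1: [-5, 15, -7, 18, 22] (3 swaps)
After pass 2: [-5, -7, 15, 18, 22] (1 swaps)
Total swaps: 4


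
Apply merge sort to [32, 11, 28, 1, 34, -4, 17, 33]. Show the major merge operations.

Divide and conquer:
  Merge [32] + [11] -> [11, 32]
  Merge [28] + [1] -> [1, 28]
  Merge [11, 32] + [1, 28] -> [1, 11, 28, 32]
  Merge [34] + [-4] -> [-4, 34]
  Merge [17] + [33] -> [17, 33]
  Merge [-4, 34] + [17, 33] -> [-4, 17, 33, 34]
  Merge [1, 11, 28, 32] + [-4, 17, 33, 34] -> [-4, 1, 11, 17, 28, 32, 33, 34]


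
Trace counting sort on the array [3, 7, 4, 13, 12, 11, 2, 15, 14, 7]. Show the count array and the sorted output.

Count array: [0, 0, 1, 1, 1, 0, 0, 2, 0, 0, 0, 1, 1, 1, 1, 1]
(count[i] = number of elements equal to i)
Cumulative count: [0, 0, 1, 2, 3, 3, 3, 5, 5, 5, 5, 6, 7, 8, 9, 10]
Sorted: [2, 3, 4, 7, 7, 11, 12, 13, 14, 15]


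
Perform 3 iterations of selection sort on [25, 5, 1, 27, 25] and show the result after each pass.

Pass 1: Select minimum 1 at index 2, swap -> [1, 5, 25, 27, 25]
Pass 2: Select minimum 5 at index 1, swap -> [1, 5, 25, 27, 25]
Pass 3: Select minimum 25 at index 2, swap -> [1, 5, 25, 27, 25]


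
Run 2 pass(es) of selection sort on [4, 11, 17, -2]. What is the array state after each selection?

Pass 1: Select minimum -2 at index 3, swap -> [-2, 11, 17, 4]
Pass 2: Select minimum 4 at index 3, swap -> [-2, 4, 17, 11]


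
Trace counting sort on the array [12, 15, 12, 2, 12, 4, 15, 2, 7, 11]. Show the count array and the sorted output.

Count array: [0, 0, 2, 0, 1, 0, 0, 1, 0, 0, 0, 1, 3, 0, 0, 2]
(count[i] = number of elements equal to i)
Cumulative count: [0, 0, 2, 2, 3, 3, 3, 4, 4, 4, 4, 5, 8, 8, 8, 10]
Sorted: [2, 2, 4, 7, 11, 12, 12, 12, 15, 15]


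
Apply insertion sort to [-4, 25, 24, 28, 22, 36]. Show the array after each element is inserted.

First element -4 is already 'sorted'
Insert 25: shifted 0 elements -> [-4, 25, 24, 28, 22, 36]
Insert 24: shifted 1 elements -> [-4, 24, 25, 28, 22, 36]
Insert 28: shifted 0 elements -> [-4, 24, 25, 28, 22, 36]
Insert 22: shifted 3 elements -> [-4, 22, 24, 25, 28, 36]
Insert 36: shifted 0 elements -> [-4, 22, 24, 25, 28, 36]


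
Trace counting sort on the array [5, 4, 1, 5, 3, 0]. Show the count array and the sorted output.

Count array: [1, 1, 0, 1, 1, 2]
(count[i] = number of elements equal to i)
Cumulative count: [1, 2, 2, 3, 4, 6]
Sorted: [0, 1, 3, 4, 5, 5]


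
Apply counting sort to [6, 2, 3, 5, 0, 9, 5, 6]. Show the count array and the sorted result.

Count array: [1, 0, 1, 1, 0, 2, 2, 0, 0, 1]
(count[i] = number of elements equal to i)
Cumulative count: [1, 1, 2, 3, 3, 5, 7, 7, 7, 8]
Sorted: [0, 2, 3, 5, 5, 6, 6, 9]


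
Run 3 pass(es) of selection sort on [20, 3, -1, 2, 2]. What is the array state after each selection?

Pass 1: Select minimum -1 at index 2, swap -> [-1, 3, 20, 2, 2]
Pass 2: Select minimum 2 at index 3, swap -> [-1, 2, 20, 3, 2]
Pass 3: Select minimum 2 at index 4, swap -> [-1, 2, 2, 3, 20]


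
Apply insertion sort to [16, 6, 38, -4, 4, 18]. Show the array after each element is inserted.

First element 16 is already 'sorted'
Insert 6: shifted 1 elements -> [6, 16, 38, -4, 4, 18]
Insert 38: shifted 0 elements -> [6, 16, 38, -4, 4, 18]
Insert -4: shifted 3 elements -> [-4, 6, 16, 38, 4, 18]
Insert 4: shifted 3 elements -> [-4, 4, 6, 16, 38, 18]
Insert 18: shifted 1 elements -> [-4, 4, 6, 16, 18, 38]


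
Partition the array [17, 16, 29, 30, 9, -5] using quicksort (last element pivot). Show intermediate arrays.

Partition 1: pivot=-5 at index 0 -> [-5, 16, 29, 30, 9, 17]
Partition 2: pivot=17 at index 3 -> [-5, 16, 9, 17, 29, 30]
Partition 3: pivot=9 at index 1 -> [-5, 9, 16, 17, 29, 30]
Partition 4: pivot=30 at index 5 -> [-5, 9, 16, 17, 29, 30]


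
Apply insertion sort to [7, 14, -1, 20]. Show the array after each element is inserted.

First element 7 is already 'sorted'
Insert 14: shifted 0 elements -> [7, 14, -1, 20]
Insert -1: shifted 2 elements -> [-1, 7, 14, 20]
Insert 20: shifted 0 elements -> [-1, 7, 14, 20]


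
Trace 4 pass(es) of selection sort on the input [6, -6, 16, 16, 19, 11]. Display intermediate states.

Pass 1: Select minimum -6 at index 1, swap -> [-6, 6, 16, 16, 19, 11]
Pass 2: Select minimum 6 at index 1, swap -> [-6, 6, 16, 16, 19, 11]
Pass 3: Select minimum 11 at index 5, swap -> [-6, 6, 11, 16, 19, 16]
Pass 4: Select minimum 16 at index 3, swap -> [-6, 6, 11, 16, 19, 16]


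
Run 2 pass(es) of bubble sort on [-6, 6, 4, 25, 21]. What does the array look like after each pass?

After pass 1: [-6, 4, 6, 21, 25] (2 swaps)
After pass 2: [-6, 4, 6, 21, 25] (0 swaps)
Total swaps: 2


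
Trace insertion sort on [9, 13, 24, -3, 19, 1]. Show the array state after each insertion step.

First element 9 is already 'sorted'
Insert 13: shifted 0 elements -> [9, 13, 24, -3, 19, 1]
Insert 24: shifted 0 elements -> [9, 13, 24, -3, 19, 1]
Insert -3: shifted 3 elements -> [-3, 9, 13, 24, 19, 1]
Insert 19: shifted 1 elements -> [-3, 9, 13, 19, 24, 1]
Insert 1: shifted 4 elements -> [-3, 1, 9, 13, 19, 24]


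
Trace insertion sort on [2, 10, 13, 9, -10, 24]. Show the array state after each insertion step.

First element 2 is already 'sorted'
Insert 10: shifted 0 elements -> [2, 10, 13, 9, -10, 24]
Insert 13: shifted 0 elements -> [2, 10, 13, 9, -10, 24]
Insert 9: shifted 2 elements -> [2, 9, 10, 13, -10, 24]
Insert -10: shifted 4 elements -> [-10, 2, 9, 10, 13, 24]
Insert 24: shifted 0 elements -> [-10, 2, 9, 10, 13, 24]


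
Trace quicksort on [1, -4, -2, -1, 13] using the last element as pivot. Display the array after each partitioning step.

Partition 1: pivot=13 at index 4 -> [1, -4, -2, -1, 13]
Partition 2: pivot=-1 at index 2 -> [-4, -2, -1, 1, 13]
Partition 3: pivot=-2 at index 1 -> [-4, -2, -1, 1, 13]


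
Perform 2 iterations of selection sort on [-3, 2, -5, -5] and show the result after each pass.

Pass 1: Select minimum -5 at index 2, swap -> [-5, 2, -3, -5]
Pass 2: Select minimum -5 at index 3, swap -> [-5, -5, -3, 2]


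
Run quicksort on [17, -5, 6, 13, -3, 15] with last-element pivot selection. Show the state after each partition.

Partition 1: pivot=15 at index 4 -> [-5, 6, 13, -3, 15, 17]
Partition 2: pivot=-3 at index 1 -> [-5, -3, 13, 6, 15, 17]
Partition 3: pivot=6 at index 2 -> [-5, -3, 6, 13, 15, 17]


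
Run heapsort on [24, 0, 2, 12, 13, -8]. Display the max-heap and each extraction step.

Build heap: [24, 13, 2, 12, 0, -8]
Extract 24: [13, 12, 2, -8, 0, 24]
Extract 13: [12, 0, 2, -8, 13, 24]
Extract 12: [2, 0, -8, 12, 13, 24]
Extract 2: [0, -8, 2, 12, 13, 24]
Extract 0: [-8, 0, 2, 12, 13, 24]


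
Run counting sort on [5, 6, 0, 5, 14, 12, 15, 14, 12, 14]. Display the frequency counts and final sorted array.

Count array: [1, 0, 0, 0, 0, 2, 1, 0, 0, 0, 0, 0, 2, 0, 3, 1]
(count[i] = number of elements equal to i)
Cumulative count: [1, 1, 1, 1, 1, 3, 4, 4, 4, 4, 4, 4, 6, 6, 9, 10]
Sorted: [0, 5, 5, 6, 12, 12, 14, 14, 14, 15]


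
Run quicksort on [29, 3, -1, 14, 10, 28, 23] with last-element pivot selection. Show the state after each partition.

Partition 1: pivot=23 at index 4 -> [3, -1, 14, 10, 23, 28, 29]
Partition 2: pivot=10 at index 2 -> [3, -1, 10, 14, 23, 28, 29]
Partition 3: pivot=-1 at index 0 -> [-1, 3, 10, 14, 23, 28, 29]
Partition 4: pivot=29 at index 6 -> [-1, 3, 10, 14, 23, 28, 29]


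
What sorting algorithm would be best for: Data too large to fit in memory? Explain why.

Best choice: External merge sort
Reason: Minimizes disk I/O by sequential reads/writes


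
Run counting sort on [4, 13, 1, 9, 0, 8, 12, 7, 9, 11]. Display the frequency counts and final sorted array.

Count array: [1, 1, 0, 0, 1, 0, 0, 1, 1, 2, 0, 1, 1, 1]
(count[i] = number of elements equal to i)
Cumulative count: [1, 2, 2, 2, 3, 3, 3, 4, 5, 7, 7, 8, 9, 10]
Sorted: [0, 1, 4, 7, 8, 9, 9, 11, 12, 13]


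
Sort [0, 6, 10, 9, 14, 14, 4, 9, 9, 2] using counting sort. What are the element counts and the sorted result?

Count array: [1, 0, 1, 0, 1, 0, 1, 0, 0, 3, 1, 0, 0, 0, 2]
(count[i] = number of elements equal to i)
Cumulative count: [1, 1, 2, 2, 3, 3, 4, 4, 4, 7, 8, 8, 8, 8, 10]
Sorted: [0, 2, 4, 6, 9, 9, 9, 10, 14, 14]


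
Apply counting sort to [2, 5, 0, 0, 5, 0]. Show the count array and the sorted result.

Count array: [3, 0, 1, 0, 0, 2]
(count[i] = number of elements equal to i)
Cumulative count: [3, 3, 4, 4, 4, 6]
Sorted: [0, 0, 0, 2, 5, 5]


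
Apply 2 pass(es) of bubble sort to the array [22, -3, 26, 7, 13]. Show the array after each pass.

After pass 1: [-3, 22, 7, 13, 26] (3 swaps)
After pass 2: [-3, 7, 13, 22, 26] (2 swaps)
Total swaps: 5


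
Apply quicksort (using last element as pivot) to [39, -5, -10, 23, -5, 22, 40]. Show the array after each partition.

Partition 1: pivot=40 at index 6 -> [39, -5, -10, 23, -5, 22, 40]
Partition 2: pivot=22 at index 3 -> [-5, -10, -5, 22, 39, 23, 40]
Partition 3: pivot=-5 at index 2 -> [-5, -10, -5, 22, 39, 23, 40]
Partition 4: pivot=-10 at index 0 -> [-10, -5, -5, 22, 39, 23, 40]
Partition 5: pivot=23 at index 4 -> [-10, -5, -5, 22, 23, 39, 40]


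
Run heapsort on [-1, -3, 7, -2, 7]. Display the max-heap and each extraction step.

Build heap: [7, -1, 7, -2, -3]
Extract 7: [7, -1, -3, -2, 7]
Extract 7: [-1, -2, -3, 7, 7]
Extract -1: [-2, -3, -1, 7, 7]
Extract -2: [-3, -2, -1, 7, 7]


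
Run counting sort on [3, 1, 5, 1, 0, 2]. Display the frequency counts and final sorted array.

Count array: [1, 2, 1, 1, 0, 1]
(count[i] = number of elements equal to i)
Cumulative count: [1, 3, 4, 5, 5, 6]
Sorted: [0, 1, 1, 2, 3, 5]


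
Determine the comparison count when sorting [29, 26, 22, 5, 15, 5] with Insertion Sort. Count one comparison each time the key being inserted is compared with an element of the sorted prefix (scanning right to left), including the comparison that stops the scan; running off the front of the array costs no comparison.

Insert 26: 29 > 26 (shift), reached front = 1 comparison(s) -> [26, 29, 22, 5, 15, 5]
Insert 22: 29 > 22 (shift), 26 > 22 (shift), reached front = 2 comparison(s) -> [22, 26, 29, 5, 15, 5]
Insert 5: 29 > 5 (shift), 26 > 5 (shift), 22 > 5 (shift), reached front = 3 comparison(s) -> [5, 22, 26, 29, 15, 5]
Insert 15: 29 > 15 (shift), 26 > 15 (shift), 22 > 15 (shift), 5 <= 15 (stop) = 4 comparison(s) -> [5, 15, 22, 26, 29, 5]
Insert 5: 29 > 5 (shift), 26 > 5 (shift), 22 > 5 (shift), 15 > 5 (shift), 5 <= 5 (stop) = 5 comparison(s) -> [5, 5, 15, 22, 26, 29]
Total comparisons: 1 + 2 + 3 + 4 + 5 = 15


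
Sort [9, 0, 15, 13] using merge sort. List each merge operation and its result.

Divide and conquer:
  Merge [9] + [0] -> [0, 9]
  Merge [15] + [13] -> [13, 15]
  Merge [0, 9] + [13, 15] -> [0, 9, 13, 15]


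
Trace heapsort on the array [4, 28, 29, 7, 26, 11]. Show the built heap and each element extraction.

Build heap: [29, 28, 11, 7, 26, 4]
Extract 29: [28, 26, 11, 7, 4, 29]
Extract 28: [26, 7, 11, 4, 28, 29]
Extract 26: [11, 7, 4, 26, 28, 29]
Extract 11: [7, 4, 11, 26, 28, 29]
Extract 7: [4, 7, 11, 26, 28, 29]


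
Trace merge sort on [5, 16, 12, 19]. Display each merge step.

Divide and conquer:
  Merge [5] + [16] -> [5, 16]
  Merge [12] + [19] -> [12, 19]
  Merge [5, 16] + [12, 19] -> [5, 12, 16, 19]


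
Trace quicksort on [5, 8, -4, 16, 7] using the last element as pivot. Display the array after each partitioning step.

Partition 1: pivot=7 at index 2 -> [5, -4, 7, 16, 8]
Partition 2: pivot=-4 at index 0 -> [-4, 5, 7, 16, 8]
Partition 3: pivot=8 at index 3 -> [-4, 5, 7, 8, 16]


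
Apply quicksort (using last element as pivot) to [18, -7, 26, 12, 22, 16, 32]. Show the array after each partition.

Partition 1: pivot=32 at index 6 -> [18, -7, 26, 12, 22, 16, 32]
Partition 2: pivot=16 at index 2 -> [-7, 12, 16, 18, 22, 26, 32]
Partition 3: pivot=12 at index 1 -> [-7, 12, 16, 18, 22, 26, 32]
Partition 4: pivot=26 at index 5 -> [-7, 12, 16, 18, 22, 26, 32]
Partition 5: pivot=22 at index 4 -> [-7, 12, 16, 18, 22, 26, 32]


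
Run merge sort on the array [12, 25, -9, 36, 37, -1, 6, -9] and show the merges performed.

Divide and conquer:
  Merge [12] + [25] -> [12, 25]
  Merge [-9] + [36] -> [-9, 36]
  Merge [12, 25] + [-9, 36] -> [-9, 12, 25, 36]
  Merge [37] + [-1] -> [-1, 37]
  Merge [6] + [-9] -> [-9, 6]
  Merge [-1, 37] + [-9, 6] -> [-9, -1, 6, 37]
  Merge [-9, 12, 25, 36] + [-9, -1, 6, 37] -> [-9, -9, -1, 6, 12, 25, 36, 37]


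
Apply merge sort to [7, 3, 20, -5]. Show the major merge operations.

Divide and conquer:
  Merge [7] + [3] -> [3, 7]
  Merge [20] + [-5] -> [-5, 20]
  Merge [3, 7] + [-5, 20] -> [-5, 3, 7, 20]


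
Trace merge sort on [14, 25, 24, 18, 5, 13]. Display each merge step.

Divide and conquer:
  Merge [25] + [24] -> [24, 25]
  Merge [14] + [24, 25] -> [14, 24, 25]
  Merge [5] + [13] -> [5, 13]
  Merge [18] + [5, 13] -> [5, 13, 18]
  Merge [14, 24, 25] + [5, 13, 18] -> [5, 13, 14, 18, 24, 25]


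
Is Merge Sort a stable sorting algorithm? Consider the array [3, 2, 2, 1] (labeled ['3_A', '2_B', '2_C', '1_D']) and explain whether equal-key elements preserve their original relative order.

Trace Merge Sort on the labeled array (the key is the number; the letter only tracks identity):
  Merge [3_A] + [2_B] -> [2_B, 3_A]
  Merge [2_C] + [1_D] -> [1_D, 2_C]
  Merge [2_B, 3_A] + [1_D, 2_C] -> [1_D, 2_B, 2_C, 3_A]
Final order: [1_D, 2_B, 2_C, 3_A]
Equal keys:
  value 2: originally 2_B, 2_C; after sorting 2_B, 2_C -> order preserved
All equal keys kept their original relative order. Merge Sort is stable: when the heads of the two halves are equal the merge takes from the left half first.
Answer: Stable


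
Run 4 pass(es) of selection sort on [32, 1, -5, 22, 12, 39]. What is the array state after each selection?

Pass 1: Select minimum -5 at index 2, swap -> [-5, 1, 32, 22, 12, 39]
Pass 2: Select minimum 1 at index 1, swap -> [-5, 1, 32, 22, 12, 39]
Pass 3: Select minimum 12 at index 4, swap -> [-5, 1, 12, 22, 32, 39]
Pass 4: Select minimum 22 at index 3, swap -> [-5, 1, 12, 22, 32, 39]


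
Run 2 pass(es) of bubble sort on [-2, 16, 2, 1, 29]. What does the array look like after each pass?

After pass 1: [-2, 2, 1, 16, 29] (2 swaps)
After pass 2: [-2, 1, 2, 16, 29] (1 swaps)
Total swaps: 3


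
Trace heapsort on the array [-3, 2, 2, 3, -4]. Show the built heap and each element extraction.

Build heap: [3, 2, 2, -3, -4]
Extract 3: [2, -3, 2, -4, 3]
Extract 2: [2, -3, -4, 2, 3]
Extract 2: [-3, -4, 2, 2, 3]
Extract -3: [-4, -3, 2, 2, 3]


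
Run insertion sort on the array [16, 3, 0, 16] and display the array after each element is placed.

First element 16 is already 'sorted'
Insert 3: shifted 1 elements -> [3, 16, 0, 16]
Insert 0: shifted 2 elements -> [0, 3, 16, 16]
Insert 16: shifted 0 elements -> [0, 3, 16, 16]


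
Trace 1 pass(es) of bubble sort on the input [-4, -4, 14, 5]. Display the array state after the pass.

After pass 1: [-4, -4, 5, 14] (1 swaps)
Total swaps: 1


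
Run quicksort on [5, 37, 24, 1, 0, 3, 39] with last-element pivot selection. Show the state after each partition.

Partition 1: pivot=39 at index 6 -> [5, 37, 24, 1, 0, 3, 39]
Partition 2: pivot=3 at index 2 -> [1, 0, 3, 5, 37, 24, 39]
Partition 3: pivot=0 at index 0 -> [0, 1, 3, 5, 37, 24, 39]
Partition 4: pivot=24 at index 4 -> [0, 1, 3, 5, 24, 37, 39]


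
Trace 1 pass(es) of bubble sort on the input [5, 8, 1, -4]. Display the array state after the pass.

After pass 1: [5, 1, -4, 8] (2 swaps)
Total swaps: 2


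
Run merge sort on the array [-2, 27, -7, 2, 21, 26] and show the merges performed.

Divide and conquer:
  Merge [27] + [-7] -> [-7, 27]
  Merge [-2] + [-7, 27] -> [-7, -2, 27]
  Merge [21] + [26] -> [21, 26]
  Merge [2] + [21, 26] -> [2, 21, 26]
  Merge [-7, -2, 27] + [2, 21, 26] -> [-7, -2, 2, 21, 26, 27]


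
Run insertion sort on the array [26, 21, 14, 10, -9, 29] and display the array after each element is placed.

First element 26 is already 'sorted'
Insert 21: shifted 1 elements -> [21, 26, 14, 10, -9, 29]
Insert 14: shifted 2 elements -> [14, 21, 26, 10, -9, 29]
Insert 10: shifted 3 elements -> [10, 14, 21, 26, -9, 29]
Insert -9: shifted 4 elements -> [-9, 10, 14, 21, 26, 29]
Insert 29: shifted 0 elements -> [-9, 10, 14, 21, 26, 29]


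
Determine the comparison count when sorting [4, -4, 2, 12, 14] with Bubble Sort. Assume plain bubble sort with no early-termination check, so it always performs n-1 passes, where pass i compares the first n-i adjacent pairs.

Pass 1: compare adjacent pairs (0,1)..(3,4) = 4 comparison(s), 2 swap(s) -> [-4, 2, 4, 12, 14]
Pass 2: compare adjacent pairs (0,1)..(2,3) = 3 comparison(s), 0 swap(s) -> [-4, 2, 4, 12, 14]
Pass 3: compare adjacent pairs (0,1)..(1,2) = 2 comparison(s), 0 swap(s) -> [-4, 2, 4, 12, 14]
Pass 4: compare adjacent pairs (0,1)..(0,1) = 1 comparison(s), 0 swap(s) -> [-4, 2, 4, 12, 14]
Total comparisons: 4 + 3 + 2 + 1 = 10


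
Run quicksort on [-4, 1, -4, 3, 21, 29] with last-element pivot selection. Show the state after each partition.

Partition 1: pivot=29 at index 5 -> [-4, 1, -4, 3, 21, 29]
Partition 2: pivot=21 at index 4 -> [-4, 1, -4, 3, 21, 29]
Partition 3: pivot=3 at index 3 -> [-4, 1, -4, 3, 21, 29]
Partition 4: pivot=-4 at index 1 -> [-4, -4, 1, 3, 21, 29]


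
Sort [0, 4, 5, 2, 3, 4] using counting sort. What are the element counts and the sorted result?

Count array: [1, 0, 1, 1, 2, 1]
(count[i] = number of elements equal to i)
Cumulative count: [1, 1, 2, 3, 5, 6]
Sorted: [0, 2, 3, 4, 4, 5]


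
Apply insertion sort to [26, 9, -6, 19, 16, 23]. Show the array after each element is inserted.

First element 26 is already 'sorted'
Insert 9: shifted 1 elements -> [9, 26, -6, 19, 16, 23]
Insert -6: shifted 2 elements -> [-6, 9, 26, 19, 16, 23]
Insert 19: shifted 1 elements -> [-6, 9, 19, 26, 16, 23]
Insert 16: shifted 2 elements -> [-6, 9, 16, 19, 26, 23]
Insert 23: shifted 1 elements -> [-6, 9, 16, 19, 23, 26]


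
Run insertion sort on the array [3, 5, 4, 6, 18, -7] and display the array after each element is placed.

First element 3 is already 'sorted'
Insert 5: shifted 0 elements -> [3, 5, 4, 6, 18, -7]
Insert 4: shifted 1 elements -> [3, 4, 5, 6, 18, -7]
Insert 6: shifted 0 elements -> [3, 4, 5, 6, 18, -7]
Insert 18: shifted 0 elements -> [3, 4, 5, 6, 18, -7]
Insert -7: shifted 5 elements -> [-7, 3, 4, 5, 6, 18]


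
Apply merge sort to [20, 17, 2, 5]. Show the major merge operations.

Divide and conquer:
  Merge [20] + [17] -> [17, 20]
  Merge [2] + [5] -> [2, 5]
  Merge [17, 20] + [2, 5] -> [2, 5, 17, 20]


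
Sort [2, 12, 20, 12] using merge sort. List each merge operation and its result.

Divide and conquer:
  Merge [2] + [12] -> [2, 12]
  Merge [20] + [12] -> [12, 20]
  Merge [2, 12] + [12, 20] -> [2, 12, 12, 20]


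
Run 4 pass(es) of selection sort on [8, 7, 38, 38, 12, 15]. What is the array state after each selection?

Pass 1: Select minimum 7 at index 1, swap -> [7, 8, 38, 38, 12, 15]
Pass 2: Select minimum 8 at index 1, swap -> [7, 8, 38, 38, 12, 15]
Pass 3: Select minimum 12 at index 4, swap -> [7, 8, 12, 38, 38, 15]
Pass 4: Select minimum 15 at index 5, swap -> [7, 8, 12, 15, 38, 38]


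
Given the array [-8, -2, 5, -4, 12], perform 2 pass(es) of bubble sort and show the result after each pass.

After pass 1: [-8, -2, -4, 5, 12] (1 swaps)
After pass 2: [-8, -4, -2, 5, 12] (1 swaps)
Total swaps: 2


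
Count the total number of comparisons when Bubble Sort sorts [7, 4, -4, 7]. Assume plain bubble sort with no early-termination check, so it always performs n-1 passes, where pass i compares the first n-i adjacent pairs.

Pass 1: compare adjacent pairs (0,1)..(2,3) = 3 comparison(s), 2 swap(s) -> [4, -4, 7, 7]
Pass 2: compare adjacent pairs (0,1)..(1,2) = 2 comparison(s), 1 swap(s) -> [-4, 4, 7, 7]
Pass 3: compare adjacent pairs (0,1)..(0,1) = 1 comparison(s), 0 swap(s) -> [-4, 4, 7, 7]
Total comparisons: 3 + 2 + 1 = 6


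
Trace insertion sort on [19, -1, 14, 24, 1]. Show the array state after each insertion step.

First element 19 is already 'sorted'
Insert -1: shifted 1 elements -> [-1, 19, 14, 24, 1]
Insert 14: shifted 1 elements -> [-1, 14, 19, 24, 1]
Insert 24: shifted 0 elements -> [-1, 14, 19, 24, 1]
Insert 1: shifted 3 elements -> [-1, 1, 14, 19, 24]


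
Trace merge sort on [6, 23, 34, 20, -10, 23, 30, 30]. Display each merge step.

Divide and conquer:
  Merge [6] + [23] -> [6, 23]
  Merge [34] + [20] -> [20, 34]
  Merge [6, 23] + [20, 34] -> [6, 20, 23, 34]
  Merge [-10] + [23] -> [-10, 23]
  Merge [30] + [30] -> [30, 30]
  Merge [-10, 23] + [30, 30] -> [-10, 23, 30, 30]
  Merge [6, 20, 23, 34] + [-10, 23, 30, 30] -> [-10, 6, 20, 23, 23, 30, 30, 34]


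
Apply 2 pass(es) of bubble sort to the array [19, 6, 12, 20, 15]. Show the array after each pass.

After pass 1: [6, 12, 19, 15, 20] (3 swaps)
After pass 2: [6, 12, 15, 19, 20] (1 swaps)
Total swaps: 4


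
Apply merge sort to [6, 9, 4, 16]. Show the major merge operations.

Divide and conquer:
  Merge [6] + [9] -> [6, 9]
  Merge [4] + [16] -> [4, 16]
  Merge [6, 9] + [4, 16] -> [4, 6, 9, 16]


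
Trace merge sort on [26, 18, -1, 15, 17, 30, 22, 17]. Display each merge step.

Divide and conquer:
  Merge [26] + [18] -> [18, 26]
  Merge [-1] + [15] -> [-1, 15]
  Merge [18, 26] + [-1, 15] -> [-1, 15, 18, 26]
  Merge [17] + [30] -> [17, 30]
  Merge [22] + [17] -> [17, 22]
  Merge [17, 30] + [17, 22] -> [17, 17, 22, 30]
  Merge [-1, 15, 18, 26] + [17, 17, 22, 30] -> [-1, 15, 17, 17, 18, 22, 26, 30]


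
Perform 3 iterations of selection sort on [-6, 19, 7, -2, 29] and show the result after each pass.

Pass 1: Select minimum -6 at index 0, swap -> [-6, 19, 7, -2, 29]
Pass 2: Select minimum -2 at index 3, swap -> [-6, -2, 7, 19, 29]
Pass 3: Select minimum 7 at index 2, swap -> [-6, -2, 7, 19, 29]


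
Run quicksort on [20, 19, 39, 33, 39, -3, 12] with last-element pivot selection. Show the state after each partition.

Partition 1: pivot=12 at index 1 -> [-3, 12, 39, 33, 39, 20, 19]
Partition 2: pivot=19 at index 2 -> [-3, 12, 19, 33, 39, 20, 39]
Partition 3: pivot=39 at index 6 -> [-3, 12, 19, 33, 39, 20, 39]
Partition 4: pivot=20 at index 3 -> [-3, 12, 19, 20, 39, 33, 39]
Partition 5: pivot=33 at index 4 -> [-3, 12, 19, 20, 33, 39, 39]


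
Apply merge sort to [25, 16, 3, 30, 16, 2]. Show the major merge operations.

Divide and conquer:
  Merge [16] + [3] -> [3, 16]
  Merge [25] + [3, 16] -> [3, 16, 25]
  Merge [16] + [2] -> [2, 16]
  Merge [30] + [2, 16] -> [2, 16, 30]
  Merge [3, 16, 25] + [2, 16, 30] -> [2, 3, 16, 16, 25, 30]


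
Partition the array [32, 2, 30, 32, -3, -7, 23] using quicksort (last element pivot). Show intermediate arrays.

Partition 1: pivot=23 at index 3 -> [2, -3, -7, 23, 32, 30, 32]
Partition 2: pivot=-7 at index 0 -> [-7, -3, 2, 23, 32, 30, 32]
Partition 3: pivot=2 at index 2 -> [-7, -3, 2, 23, 32, 30, 32]
Partition 4: pivot=32 at index 6 -> [-7, -3, 2, 23, 32, 30, 32]
Partition 5: pivot=30 at index 4 -> [-7, -3, 2, 23, 30, 32, 32]


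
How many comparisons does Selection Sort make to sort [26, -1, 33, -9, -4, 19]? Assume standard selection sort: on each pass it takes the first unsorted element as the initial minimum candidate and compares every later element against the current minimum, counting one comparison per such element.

Pass 1: scan indices 1..5 for the minimum = 5 comparison(s); min is -9, place at index 0 -> [-9, -1, 33, 26, -4, 19]
Pass 2: scan indices 2..5 for the minimum = 4 comparison(s); min is -4, place at index 1 -> [-9, -4, 33, 26, -1, 19]
Pass 3: scan indices 3..5 for the minimum = 3 comparison(s); min is -1, place at index 2 -> [-9, -4, -1, 26, 33, 19]
Pass 4: scan indices 4..5 for the minimum = 2 comparison(s); min is 19, place at index 3 -> [-9, -4, -1, 19, 33, 26]
Pass 5: scan indices 5..5 for the minimum = 1 comparison(s); min is 26, place at index 4 -> [-9, -4, -1, 19, 26, 33]
Selection sort always scans the whole unsorted suffix, so the count is (n-1) + (n-2) + ... + 1 = n(n-1)/2 = 6*5/2 = 15 regardless of the input order.
Total comparisons: 5 + 4 + 3 + 2 + 1 = 15


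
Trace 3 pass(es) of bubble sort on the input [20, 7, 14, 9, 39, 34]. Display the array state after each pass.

After pass 1: [7, 14, 9, 20, 34, 39] (4 swaps)
After pass 2: [7, 9, 14, 20, 34, 39] (1 swaps)
After pass 3: [7, 9, 14, 20, 34, 39] (0 swaps)
Total swaps: 5


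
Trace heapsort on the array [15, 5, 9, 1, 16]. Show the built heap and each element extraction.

Build heap: [16, 15, 9, 1, 5]
Extract 16: [15, 5, 9, 1, 16]
Extract 15: [9, 5, 1, 15, 16]
Extract 9: [5, 1, 9, 15, 16]
Extract 5: [1, 5, 9, 15, 16]


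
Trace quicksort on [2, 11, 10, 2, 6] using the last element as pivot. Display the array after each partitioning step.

Partition 1: pivot=6 at index 2 -> [2, 2, 6, 11, 10]
Partition 2: pivot=2 at index 1 -> [2, 2, 6, 11, 10]
Partition 3: pivot=10 at index 3 -> [2, 2, 6, 10, 11]


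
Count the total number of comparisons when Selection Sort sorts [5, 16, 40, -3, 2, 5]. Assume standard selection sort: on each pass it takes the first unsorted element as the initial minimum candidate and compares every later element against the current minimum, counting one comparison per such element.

Pass 1: scan indices 1..5 for the minimum = 5 comparison(s); min is -3, place at index 0 -> [-3, 16, 40, 5, 2, 5]
Pass 2: scan indices 2..5 for the minimum = 4 comparison(s); min is 2, place at index 1 -> [-3, 2, 40, 5, 16, 5]
Pass 3: scan indices 3..5 for the minimum = 3 comparison(s); min is 5, place at index 2 -> [-3, 2, 5, 40, 16, 5]
Pass 4: scan indices 4..5 for the minimum = 2 comparison(s); min is 5, place at index 3 -> [-3, 2, 5, 5, 16, 40]
Pass 5: scan indices 5..5 for the minimum = 1 comparison(s); min is 16, place at index 4 -> [-3, 2, 5, 5, 16, 40]
Selection sort always scans the whole unsorted suffix, so the count is (n-1) + (n-2) + ... + 1 = n(n-1)/2 = 6*5/2 = 15 regardless of the input order.
Total comparisons: 5 + 4 + 3 + 2 + 1 = 15


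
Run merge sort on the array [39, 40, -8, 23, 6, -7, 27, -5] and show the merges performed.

Divide and conquer:
  Merge [39] + [40] -> [39, 40]
  Merge [-8] + [23] -> [-8, 23]
  Merge [39, 40] + [-8, 23] -> [-8, 23, 39, 40]
  Merge [6] + [-7] -> [-7, 6]
  Merge [27] + [-5] -> [-5, 27]
  Merge [-7, 6] + [-5, 27] -> [-7, -5, 6, 27]
  Merge [-8, 23, 39, 40] + [-7, -5, 6, 27] -> [-8, -7, -5, 6, 23, 27, 39, 40]


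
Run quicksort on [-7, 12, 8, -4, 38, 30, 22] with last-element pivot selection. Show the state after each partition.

Partition 1: pivot=22 at index 4 -> [-7, 12, 8, -4, 22, 30, 38]
Partition 2: pivot=-4 at index 1 -> [-7, -4, 8, 12, 22, 30, 38]
Partition 3: pivot=12 at index 3 -> [-7, -4, 8, 12, 22, 30, 38]
Partition 4: pivot=38 at index 6 -> [-7, -4, 8, 12, 22, 30, 38]


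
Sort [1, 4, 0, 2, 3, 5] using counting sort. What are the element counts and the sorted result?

Count array: [1, 1, 1, 1, 1, 1]
(count[i] = number of elements equal to i)
Cumulative count: [1, 2, 3, 4, 5, 6]
Sorted: [0, 1, 2, 3, 4, 5]


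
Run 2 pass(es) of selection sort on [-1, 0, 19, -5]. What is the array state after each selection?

Pass 1: Select minimum -5 at index 3, swap -> [-5, 0, 19, -1]
Pass 2: Select minimum -1 at index 3, swap -> [-5, -1, 19, 0]


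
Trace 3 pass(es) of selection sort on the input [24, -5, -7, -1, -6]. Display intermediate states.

Pass 1: Select minimum -7 at index 2, swap -> [-7, -5, 24, -1, -6]
Pass 2: Select minimum -6 at index 4, swap -> [-7, -6, 24, -1, -5]
Pass 3: Select minimum -5 at index 4, swap -> [-7, -6, -5, -1, 24]


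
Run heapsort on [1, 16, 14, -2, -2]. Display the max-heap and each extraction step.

Build heap: [16, 1, 14, -2, -2]
Extract 16: [14, 1, -2, -2, 16]
Extract 14: [1, -2, -2, 14, 16]
Extract 1: [-2, -2, 1, 14, 16]
Extract -2: [-2, -2, 1, 14, 16]


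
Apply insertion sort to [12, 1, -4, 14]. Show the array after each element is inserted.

First element 12 is already 'sorted'
Insert 1: shifted 1 elements -> [1, 12, -4, 14]
Insert -4: shifted 2 elements -> [-4, 1, 12, 14]
Insert 14: shifted 0 elements -> [-4, 1, 12, 14]


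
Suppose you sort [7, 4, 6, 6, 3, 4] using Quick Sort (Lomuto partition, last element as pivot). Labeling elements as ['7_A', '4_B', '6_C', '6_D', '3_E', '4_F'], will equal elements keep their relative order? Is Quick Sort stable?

Trace Quick Sort on the labeled array (the key is the number; the letter only tracks identity):
  Partition indices 0..5 around pivot 4_F -> [4_B, 3_E, 4_F, 6_D, 7_A, 6_C]
  Partition indices 0..1 around pivot 3_E -> [3_E, 4_B, 4_F, 6_D, 7_A, 6_C]
  Partition indices 3..5 around pivot 6_C -> [3_E, 4_B, 4_F, 6_D, 6_C, 7_A]
Final order: [3_E, 4_B, 4_F, 6_D, 6_C, 7_A]
Equal keys:
  value 4: originally 4_B, 4_F; after sorting 4_B, 4_F -> order preserved
  value 6: originally 6_C, 6_D; after sorting 6_D, 6_C -> order changed
Equal keys were reordered, so Quick Sort is not stable: partition swaps elements across long distances and can reorder equal keys. (One such input is enough; an unstable sort may happen to preserve order on other inputs, but it gives no guarantee.)
Answer: Not stable


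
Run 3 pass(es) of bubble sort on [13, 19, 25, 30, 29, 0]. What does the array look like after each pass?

After pass 1: [13, 19, 25, 29, 0, 30] (2 swaps)
After pass 2: [13, 19, 25, 0, 29, 30] (1 swaps)
After pass 3: [13, 19, 0, 25, 29, 30] (1 swaps)
Total swaps: 4


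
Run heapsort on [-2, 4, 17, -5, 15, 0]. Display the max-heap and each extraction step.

Build heap: [17, 15, 0, -5, 4, -2]
Extract 17: [15, 4, 0, -5, -2, 17]
Extract 15: [4, -2, 0, -5, 15, 17]
Extract 4: [0, -2, -5, 4, 15, 17]
Extract 0: [-2, -5, 0, 4, 15, 17]
Extract -2: [-5, -2, 0, 4, 15, 17]


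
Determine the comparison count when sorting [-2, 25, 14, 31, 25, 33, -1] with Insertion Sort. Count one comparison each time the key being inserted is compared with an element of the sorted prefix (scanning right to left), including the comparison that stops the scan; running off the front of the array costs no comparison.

Insert 25: -2 <= 25 (stop) = 1 comparison(s) -> [-2, 25, 14, 31, 25, 33, -1]
Insert 14: 25 > 14 (shift), -2 <= 14 (stop) = 2 comparison(s) -> [-2, 14, 25, 31, 25, 33, -1]
Insert 31: 25 <= 31 (stop) = 1 comparison(s) -> [-2, 14, 25, 31, 25, 33, -1]
Insert 25: 31 > 25 (shift), 25 <= 25 (stop) = 2 comparison(s) -> [-2, 14, 25, 25, 31, 33, -1]
Insert 33: 31 <= 33 (stop) = 1 comparison(s) -> [-2, 14, 25, 25, 31, 33, -1]
Insert -1: 33 > -1 (shift), 31 > -1 (shift), 25 > -1 (shift), 25 > -1 (shift), 14 > -1 (shift), -2 <= -1 (stop) = 6 comparison(s) -> [-2, -1, 14, 25, 25, 31, 33]
Total comparisons: 1 + 2 + 1 + 2 + 1 + 6 = 13


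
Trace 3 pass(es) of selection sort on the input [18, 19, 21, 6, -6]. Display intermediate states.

Pass 1: Select minimum -6 at index 4, swap -> [-6, 19, 21, 6, 18]
Pass 2: Select minimum 6 at index 3, swap -> [-6, 6, 21, 19, 18]
Pass 3: Select minimum 18 at index 4, swap -> [-6, 6, 18, 19, 21]


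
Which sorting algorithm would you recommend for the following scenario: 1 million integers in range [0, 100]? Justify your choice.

Best choice: Counting sort
Reason: O(n + k) where k=100 is small; linear time beats O(n log n)


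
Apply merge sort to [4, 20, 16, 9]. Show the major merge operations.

Divide and conquer:
  Merge [4] + [20] -> [4, 20]
  Merge [16] + [9] -> [9, 16]
  Merge [4, 20] + [9, 16] -> [4, 9, 16, 20]


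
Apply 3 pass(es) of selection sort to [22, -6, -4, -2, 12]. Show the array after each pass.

Pass 1: Select minimum -6 at index 1, swap -> [-6, 22, -4, -2, 12]
Pass 2: Select minimum -4 at index 2, swap -> [-6, -4, 22, -2, 12]
Pass 3: Select minimum -2 at index 3, swap -> [-6, -4, -2, 22, 12]


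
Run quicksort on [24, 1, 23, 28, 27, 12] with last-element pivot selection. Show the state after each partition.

Partition 1: pivot=12 at index 1 -> [1, 12, 23, 28, 27, 24]
Partition 2: pivot=24 at index 3 -> [1, 12, 23, 24, 27, 28]
Partition 3: pivot=28 at index 5 -> [1, 12, 23, 24, 27, 28]


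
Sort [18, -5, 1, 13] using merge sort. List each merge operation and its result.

Divide and conquer:
  Merge [18] + [-5] -> [-5, 18]
  Merge [1] + [13] -> [1, 13]
  Merge [-5, 18] + [1, 13] -> [-5, 1, 13, 18]


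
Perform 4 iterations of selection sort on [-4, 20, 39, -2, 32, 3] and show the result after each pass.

Pass 1: Select minimum -4 at index 0, swap -> [-4, 20, 39, -2, 32, 3]
Pass 2: Select minimum -2 at index 3, swap -> [-4, -2, 39, 20, 32, 3]
Pass 3: Select minimum 3 at index 5, swap -> [-4, -2, 3, 20, 32, 39]
Pass 4: Select minimum 20 at index 3, swap -> [-4, -2, 3, 20, 32, 39]


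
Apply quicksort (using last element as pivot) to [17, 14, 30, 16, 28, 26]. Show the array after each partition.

Partition 1: pivot=26 at index 3 -> [17, 14, 16, 26, 28, 30]
Partition 2: pivot=16 at index 1 -> [14, 16, 17, 26, 28, 30]
Partition 3: pivot=30 at index 5 -> [14, 16, 17, 26, 28, 30]


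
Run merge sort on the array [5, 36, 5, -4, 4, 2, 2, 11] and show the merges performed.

Divide and conquer:
  Merge [5] + [36] -> [5, 36]
  Merge [5] + [-4] -> [-4, 5]
  Merge [5, 36] + [-4, 5] -> [-4, 5, 5, 36]
  Merge [4] + [2] -> [2, 4]
  Merge [2] + [11] -> [2, 11]
  Merge [2, 4] + [2, 11] -> [2, 2, 4, 11]
  Merge [-4, 5, 5, 36] + [2, 2, 4, 11] -> [-4, 2, 2, 4, 5, 5, 11, 36]


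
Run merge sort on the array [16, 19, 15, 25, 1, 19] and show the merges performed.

Divide and conquer:
  Merge [19] + [15] -> [15, 19]
  Merge [16] + [15, 19] -> [15, 16, 19]
  Merge [1] + [19] -> [1, 19]
  Merge [25] + [1, 19] -> [1, 19, 25]
  Merge [15, 16, 19] + [1, 19, 25] -> [1, 15, 16, 19, 19, 25]


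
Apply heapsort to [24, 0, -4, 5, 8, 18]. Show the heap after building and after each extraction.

Build heap: [24, 8, 18, 5, 0, -4]
Extract 24: [18, 8, -4, 5, 0, 24]
Extract 18: [8, 5, -4, 0, 18, 24]
Extract 8: [5, 0, -4, 8, 18, 24]
Extract 5: [0, -4, 5, 8, 18, 24]
Extract 0: [-4, 0, 5, 8, 18, 24]


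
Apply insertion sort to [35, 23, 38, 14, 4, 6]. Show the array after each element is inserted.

First element 35 is already 'sorted'
Insert 23: shifted 1 elements -> [23, 35, 38, 14, 4, 6]
Insert 38: shifted 0 elements -> [23, 35, 38, 14, 4, 6]
Insert 14: shifted 3 elements -> [14, 23, 35, 38, 4, 6]
Insert 4: shifted 4 elements -> [4, 14, 23, 35, 38, 6]
Insert 6: shifted 4 elements -> [4, 6, 14, 23, 35, 38]


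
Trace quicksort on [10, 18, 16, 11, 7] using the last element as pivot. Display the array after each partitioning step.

Partition 1: pivot=7 at index 0 -> [7, 18, 16, 11, 10]
Partition 2: pivot=10 at index 1 -> [7, 10, 16, 11, 18]
Partition 3: pivot=18 at index 4 -> [7, 10, 16, 11, 18]
Partition 4: pivot=11 at index 2 -> [7, 10, 11, 16, 18]


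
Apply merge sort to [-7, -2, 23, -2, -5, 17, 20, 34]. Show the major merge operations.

Divide and conquer:
  Merge [-7] + [-2] -> [-7, -2]
  Merge [23] + [-2] -> [-2, 23]
  Merge [-7, -2] + [-2, 23] -> [-7, -2, -2, 23]
  Merge [-5] + [17] -> [-5, 17]
  Merge [20] + [34] -> [20, 34]
  Merge [-5, 17] + [20, 34] -> [-5, 17, 20, 34]
  Merge [-7, -2, -2, 23] + [-5, 17, 20, 34] -> [-7, -5, -2, -2, 17, 20, 23, 34]


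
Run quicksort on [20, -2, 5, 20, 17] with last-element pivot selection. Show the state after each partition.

Partition 1: pivot=17 at index 2 -> [-2, 5, 17, 20, 20]
Partition 2: pivot=5 at index 1 -> [-2, 5, 17, 20, 20]
Partition 3: pivot=20 at index 4 -> [-2, 5, 17, 20, 20]


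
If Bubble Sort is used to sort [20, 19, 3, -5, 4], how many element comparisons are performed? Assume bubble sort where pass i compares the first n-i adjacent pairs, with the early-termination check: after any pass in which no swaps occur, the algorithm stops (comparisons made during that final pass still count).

Pass 1: compare adjacent pairs (0,1)..(3,4) = 4 comparison(s), 4 swap(s) -> [19, 3, -5, 4, 20]
Pass 2: compare adjacent pairs (0,1)..(2,3) = 3 comparison(s), 3 swap(s) -> [3, -5, 4, 19, 20]
Pass 3: compare adjacent pairs (0,1)..(1,2) = 2 comparison(s), 1 swap(s) -> [-5, 3, 4, 19, 20]
Pass 4: compare adjacent pairs (0,1)..(0,1) = 1 comparison(s), 0 swap(s) -> [-5, 3, 4, 19, 20]
No swaps in this pass, so bubble sort stops here.
Total comparisons: 4 + 3 + 2 + 1 = 10


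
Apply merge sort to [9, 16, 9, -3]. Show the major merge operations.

Divide and conquer:
  Merge [9] + [16] -> [9, 16]
  Merge [9] + [-3] -> [-3, 9]
  Merge [9, 16] + [-3, 9] -> [-3, 9, 9, 16]


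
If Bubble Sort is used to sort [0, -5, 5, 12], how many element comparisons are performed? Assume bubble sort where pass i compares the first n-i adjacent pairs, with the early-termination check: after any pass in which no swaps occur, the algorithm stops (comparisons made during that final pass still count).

Pass 1: compare adjacent pairs (0,1)..(2,3) = 3 comparison(s), 1 swap(s) -> [-5, 0, 5, 12]
Pass 2: compare adjacent pairs (0,1)..(1,2) = 2 comparison(s), 0 swap(s) -> [-5, 0, 5, 12]
No swaps in this pass, so bubble sort stops here.
Total comparisons: 3 + 2 = 5


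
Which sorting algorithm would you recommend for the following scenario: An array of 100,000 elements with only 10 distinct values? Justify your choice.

Best choice: 3-way quicksort or Counting sort
Reason: 3-way (Dutch national flag) partitioning groups every copy of the pivot together, so with only d=10 distinct keys quicksort finishes in O(n log d) expected time, which is effectively linear; counting sort runs in O(n + k) where k is the size of the key range (not the number of distinct values), so it is linear when the 10 values are integers drawn from a small known range


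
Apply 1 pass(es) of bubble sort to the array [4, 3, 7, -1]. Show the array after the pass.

After pass 1: [3, 4, -1, 7] (2 swaps)
Total swaps: 2


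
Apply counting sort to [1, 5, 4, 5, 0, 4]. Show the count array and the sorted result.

Count array: [1, 1, 0, 0, 2, 2]
(count[i] = number of elements equal to i)
Cumulative count: [1, 2, 2, 2, 4, 6]
Sorted: [0, 1, 4, 4, 5, 5]
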